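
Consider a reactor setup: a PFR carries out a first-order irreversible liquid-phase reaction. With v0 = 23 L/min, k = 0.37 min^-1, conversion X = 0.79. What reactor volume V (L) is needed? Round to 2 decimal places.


V = (v0/k) * ln(1/(1-X))
V = (23/0.37) * ln(1/(1-0.79))
V = 62.162162 * ln(4.761905)
V = 62.162162 * 1.560648
V = 97.01 L


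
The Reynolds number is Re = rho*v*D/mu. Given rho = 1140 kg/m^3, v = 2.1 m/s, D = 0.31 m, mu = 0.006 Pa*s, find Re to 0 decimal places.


Re = rho * v * D / mu
Re = 1140 * 2.1 * 0.31 / 0.006
Re = 742.14 / 0.006
Re = 123690


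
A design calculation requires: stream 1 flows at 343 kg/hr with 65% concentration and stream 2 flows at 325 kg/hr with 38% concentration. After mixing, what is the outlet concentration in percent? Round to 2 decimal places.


Mass balance on solute: F1*x1 + F2*x2 = F3*x3
F3 = F1 + F2 = 343 + 325 = 668 kg/hr
x3 = (F1*x1 + F2*x2)/F3
x3 = (343*0.65 + 325*0.38) / 668
x3 = 51.86%


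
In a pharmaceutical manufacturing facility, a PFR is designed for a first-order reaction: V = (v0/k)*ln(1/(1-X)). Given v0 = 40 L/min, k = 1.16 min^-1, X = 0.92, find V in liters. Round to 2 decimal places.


V = (v0/k) * ln(1/(1-X))
V = (40/1.16) * ln(1/(1-0.92))
V = 34.482759 * ln(12.5)
V = 34.482759 * 2.525729
V = 87.09 L


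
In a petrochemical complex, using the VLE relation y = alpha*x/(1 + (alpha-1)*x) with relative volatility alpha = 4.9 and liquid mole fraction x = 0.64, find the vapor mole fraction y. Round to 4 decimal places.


y = alpha*x / (1 + (alpha-1)*x)
y = 4.9*0.64 / (1 + (4.9-1)*0.64)
y = 3.136 / (1 + 2.496)
y = 3.136 / 3.496
y = 0.8970


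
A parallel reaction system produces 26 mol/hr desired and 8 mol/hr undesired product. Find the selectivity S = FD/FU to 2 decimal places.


S = desired product rate / undesired product rate
S = 26 / 8
S = 3.25


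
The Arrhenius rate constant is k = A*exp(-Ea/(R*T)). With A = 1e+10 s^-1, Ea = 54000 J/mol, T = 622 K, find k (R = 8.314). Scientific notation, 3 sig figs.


k = A * exp(-Ea/(R*T))
k = 1e+10 * exp(-54000 / (8.314 * 622))
k = 1e+10 * exp(-10.442232)
k = 2.92e+05


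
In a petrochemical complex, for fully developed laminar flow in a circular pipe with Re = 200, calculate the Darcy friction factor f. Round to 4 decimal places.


f = 64 / Re
f = 64 / 200
f = 0.3200


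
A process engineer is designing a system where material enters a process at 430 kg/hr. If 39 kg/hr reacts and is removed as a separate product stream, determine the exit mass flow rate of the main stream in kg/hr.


Steady-state mass balance on the main outlet: F_out = F_in - F_removed
F_out = 430 - 39
F_out = 391 kg/hr


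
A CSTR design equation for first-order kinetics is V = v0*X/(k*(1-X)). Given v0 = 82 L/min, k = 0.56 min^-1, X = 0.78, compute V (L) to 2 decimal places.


V = v0 * X / (k * (1 - X))
V = 82 * 0.78 / (0.56 * (1 - 0.78))
V = 63.96 / (0.56 * 0.22)
V = 63.96 / 0.1232
V = 519.16 L


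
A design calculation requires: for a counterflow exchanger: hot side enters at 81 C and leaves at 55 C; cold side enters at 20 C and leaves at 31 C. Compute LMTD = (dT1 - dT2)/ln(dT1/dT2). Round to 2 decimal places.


dT1 = Th_in - Tc_out = 81 - 31 = 50
dT2 = Th_out - Tc_in = 55 - 20 = 35
LMTD = (dT1 - dT2) / ln(dT1/dT2)
LMTD = (50 - 35) / ln(50/35)
LMTD = 42.06 K


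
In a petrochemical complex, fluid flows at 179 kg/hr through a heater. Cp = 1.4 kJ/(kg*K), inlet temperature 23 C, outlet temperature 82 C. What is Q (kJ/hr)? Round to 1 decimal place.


Q = m_dot * Cp * (T2 - T1)
Q = 179 * 1.4 * (82 - 23)
Q = 179 * 1.4 * 59
Q = 14785.4 kJ/hr


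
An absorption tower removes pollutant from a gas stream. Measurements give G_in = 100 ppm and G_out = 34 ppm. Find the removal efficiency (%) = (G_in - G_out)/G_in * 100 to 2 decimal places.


Efficiency = (G_in - G_out) / G_in * 100%
Efficiency = (100 - 34) / 100 * 100
Efficiency = 66 / 100 * 100
Efficiency = 66.00%


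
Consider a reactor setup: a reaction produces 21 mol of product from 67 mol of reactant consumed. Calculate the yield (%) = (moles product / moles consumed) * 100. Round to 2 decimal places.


Yield = (moles product / moles consumed) * 100%
Yield = (21 / 67) * 100
Yield = 0.3134 * 100
Yield = 31.34%


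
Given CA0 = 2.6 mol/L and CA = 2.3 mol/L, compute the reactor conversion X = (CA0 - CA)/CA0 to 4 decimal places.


X = (CA0 - CA) / CA0
X = (2.6 - 2.3) / 2.6
X = 0.3 / 2.6
X = 0.1154


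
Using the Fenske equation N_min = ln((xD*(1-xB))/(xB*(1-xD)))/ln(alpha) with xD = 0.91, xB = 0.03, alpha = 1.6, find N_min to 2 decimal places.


N_min = ln((xD*(1-xB))/(xB*(1-xD))) / ln(alpha)
Numerator inside ln: 0.8827 / 0.0027 = 326.925926
ln(326.925926) = 5.789734
ln(alpha) = ln(1.6) = 0.470004
N_min = 5.789734 / 0.470004 = 12.32


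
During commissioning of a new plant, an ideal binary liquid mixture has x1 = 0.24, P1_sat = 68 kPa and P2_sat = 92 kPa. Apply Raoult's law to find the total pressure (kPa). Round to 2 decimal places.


P = x1*P1_sat + x2*P2_sat
x2 = 1 - x1 = 1 - 0.24 = 0.76
P = 0.24*68 + 0.76*92
P = 16.32 + 69.92
P = 86.24 kPa


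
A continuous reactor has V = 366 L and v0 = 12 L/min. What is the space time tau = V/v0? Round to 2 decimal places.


tau = V / v0
tau = 366 / 12
tau = 30.50 min


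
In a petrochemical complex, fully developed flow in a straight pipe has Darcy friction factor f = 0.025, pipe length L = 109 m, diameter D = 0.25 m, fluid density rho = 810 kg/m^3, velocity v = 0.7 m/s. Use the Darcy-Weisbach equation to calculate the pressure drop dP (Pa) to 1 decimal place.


dP = f * (L/D) * (rho*v^2/2)
dP = 0.025 * (109/0.25) * (810*0.7^2/2)
L/D = 436.0
rho*v^2/2 = 810*0.49/2 = 198.45
dP = 0.025 * 436.0 * 198.45
dP = 2163.1 Pa


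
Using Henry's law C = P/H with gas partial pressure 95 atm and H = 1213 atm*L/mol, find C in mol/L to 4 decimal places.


C = P / H
C = 95 / 1213
C = 0.0783 mol/L


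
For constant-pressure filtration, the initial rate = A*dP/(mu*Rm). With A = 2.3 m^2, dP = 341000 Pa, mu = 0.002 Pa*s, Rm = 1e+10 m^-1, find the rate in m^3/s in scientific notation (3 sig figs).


rate = A * dP / (mu * Rm)
rate = 2.3 * 341000 / (0.002 * 1e+10)
rate = 784300.0 / 2.000e+07
rate = 3.92e-02 m^3/s


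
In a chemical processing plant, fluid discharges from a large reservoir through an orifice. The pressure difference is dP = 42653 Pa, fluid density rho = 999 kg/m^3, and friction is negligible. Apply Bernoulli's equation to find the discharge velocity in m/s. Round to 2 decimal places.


v = sqrt(2*dP/rho)
v = sqrt(2*42653/999)
v = sqrt(85.391391)
v = 9.24 m/s


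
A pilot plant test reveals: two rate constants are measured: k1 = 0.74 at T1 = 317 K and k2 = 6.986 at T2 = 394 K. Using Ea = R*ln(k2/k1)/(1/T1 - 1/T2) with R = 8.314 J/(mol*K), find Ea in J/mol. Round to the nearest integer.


Ea = R * ln(k2/k1) / (1/T1 - 1/T2)
ln(k2/k1) = ln(6.986/0.74) = 2.2450132
1/T1 - 1/T2 = 1/317 - 1/394 = 0.000616503067
Ea = 8.314 * 2.2450132 / 0.000616503067
Ea = 30276 J/mol


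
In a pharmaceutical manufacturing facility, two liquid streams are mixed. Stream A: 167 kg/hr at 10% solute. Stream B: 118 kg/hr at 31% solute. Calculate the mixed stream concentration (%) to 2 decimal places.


Mass balance on solute: F1*x1 + F2*x2 = F3*x3
F3 = F1 + F2 = 167 + 118 = 285 kg/hr
x3 = (F1*x1 + F2*x2)/F3
x3 = (167*0.1 + 118*0.31) / 285
x3 = 18.69%


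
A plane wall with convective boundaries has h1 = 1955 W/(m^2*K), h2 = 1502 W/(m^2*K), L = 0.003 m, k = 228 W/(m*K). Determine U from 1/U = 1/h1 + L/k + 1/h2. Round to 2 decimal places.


1/U = 1/h1 + L/k + 1/h2
1/U = 1/1955 + 0.003/228 + 1/1502
1/U = 0.000511509 + 1.31579e-05 + 0.000665779
1/U = 0.0011904459
U = 840.02 W/(m^2*K)


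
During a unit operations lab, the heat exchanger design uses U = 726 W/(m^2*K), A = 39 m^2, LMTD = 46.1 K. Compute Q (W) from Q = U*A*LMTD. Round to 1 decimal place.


Q = U * A * LMTD
Q = 726 * 39 * 46.1
Q = 1305275.4 W


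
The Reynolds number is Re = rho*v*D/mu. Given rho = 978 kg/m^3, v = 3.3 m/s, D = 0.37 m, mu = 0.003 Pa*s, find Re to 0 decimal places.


Re = rho * v * D / mu
Re = 978 * 3.3 * 0.37 / 0.003
Re = 1194.138 / 0.003
Re = 398046


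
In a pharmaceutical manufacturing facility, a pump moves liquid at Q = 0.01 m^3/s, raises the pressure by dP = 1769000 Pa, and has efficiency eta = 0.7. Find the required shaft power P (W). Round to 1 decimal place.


P = Q * dP / eta
P = 0.01 * 1769000 / 0.7
P = 17690.0 / 0.7
P = 25271.4 W


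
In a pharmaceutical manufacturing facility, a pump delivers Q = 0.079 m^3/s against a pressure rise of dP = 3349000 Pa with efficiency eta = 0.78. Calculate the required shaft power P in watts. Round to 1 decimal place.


P = Q * dP / eta
P = 0.079 * 3349000 / 0.78
P = 264571.0 / 0.78
P = 339193.6 W


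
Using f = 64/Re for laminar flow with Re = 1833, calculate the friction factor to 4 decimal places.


f = 64 / Re
f = 64 / 1833
f = 0.0349


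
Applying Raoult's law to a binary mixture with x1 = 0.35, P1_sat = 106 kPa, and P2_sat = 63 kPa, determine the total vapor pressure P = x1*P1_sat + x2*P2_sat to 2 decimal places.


P = x1*P1_sat + x2*P2_sat
x2 = 1 - x1 = 1 - 0.35 = 0.65
P = 0.35*106 + 0.65*63
P = 37.1 + 40.95
P = 78.05 kPa


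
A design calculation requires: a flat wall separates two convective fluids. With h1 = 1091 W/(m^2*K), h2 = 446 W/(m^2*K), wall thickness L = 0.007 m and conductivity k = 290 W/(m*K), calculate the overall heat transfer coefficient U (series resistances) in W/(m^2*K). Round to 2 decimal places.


1/U = 1/h1 + L/k + 1/h2
1/U = 1/1091 + 0.007/290 + 1/446
1/U = 0.0009165903 + 2.41379e-05 + 0.0022421525
1/U = 0.0031828807
U = 314.18 W/(m^2*K)


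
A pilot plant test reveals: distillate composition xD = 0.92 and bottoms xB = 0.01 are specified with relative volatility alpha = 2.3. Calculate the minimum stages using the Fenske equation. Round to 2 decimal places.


N_min = ln((xD*(1-xB))/(xB*(1-xD))) / ln(alpha)
Numerator inside ln: 0.9108 / 0.0008 = 1138.5
ln(1138.5) = 7.037467
ln(alpha) = ln(2.3) = 0.832909
N_min = 7.037467 / 0.832909 = 8.45


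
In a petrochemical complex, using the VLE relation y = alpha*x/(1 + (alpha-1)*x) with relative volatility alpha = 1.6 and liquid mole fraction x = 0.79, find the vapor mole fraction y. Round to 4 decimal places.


y = alpha*x / (1 + (alpha-1)*x)
y = 1.6*0.79 / (1 + (1.6-1)*0.79)
y = 1.264 / (1 + 0.474)
y = 1.264 / 1.474
y = 0.8575


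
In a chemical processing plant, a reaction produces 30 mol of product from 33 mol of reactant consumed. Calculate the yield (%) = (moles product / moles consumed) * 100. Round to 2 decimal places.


Yield = (moles product / moles consumed) * 100%
Yield = (30 / 33) * 100
Yield = 0.9091 * 100
Yield = 90.91%


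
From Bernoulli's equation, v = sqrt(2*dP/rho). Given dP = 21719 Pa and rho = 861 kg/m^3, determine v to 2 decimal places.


v = sqrt(2*dP/rho)
v = sqrt(2*21719/861)
v = sqrt(50.450639)
v = 7.10 m/s


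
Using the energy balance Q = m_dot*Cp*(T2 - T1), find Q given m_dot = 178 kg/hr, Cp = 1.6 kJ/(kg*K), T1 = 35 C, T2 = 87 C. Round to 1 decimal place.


Q = m_dot * Cp * (T2 - T1)
Q = 178 * 1.6 * (87 - 35)
Q = 178 * 1.6 * 52
Q = 14809.6 kJ/hr


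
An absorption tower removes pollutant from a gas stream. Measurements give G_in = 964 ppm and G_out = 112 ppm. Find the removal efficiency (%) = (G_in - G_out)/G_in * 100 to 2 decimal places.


Efficiency = (G_in - G_out) / G_in * 100%
Efficiency = (964 - 112) / 964 * 100
Efficiency = 852 / 964 * 100
Efficiency = 88.38%


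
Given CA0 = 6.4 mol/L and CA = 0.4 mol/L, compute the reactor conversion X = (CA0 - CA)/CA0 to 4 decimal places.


X = (CA0 - CA) / CA0
X = (6.4 - 0.4) / 6.4
X = 6.0 / 6.4
X = 0.9375


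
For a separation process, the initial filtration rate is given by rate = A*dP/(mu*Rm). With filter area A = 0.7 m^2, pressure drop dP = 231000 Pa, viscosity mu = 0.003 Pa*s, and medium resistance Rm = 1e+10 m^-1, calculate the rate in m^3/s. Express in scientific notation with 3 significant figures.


rate = A * dP / (mu * Rm)
rate = 0.7 * 231000 / (0.003 * 1e+10)
rate = 161700.0 / 3.000e+07
rate = 5.39e-03 m^3/s


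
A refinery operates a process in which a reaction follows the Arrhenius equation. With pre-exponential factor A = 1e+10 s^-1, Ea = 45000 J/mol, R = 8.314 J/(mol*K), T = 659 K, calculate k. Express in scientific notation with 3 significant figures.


k = A * exp(-Ea/(R*T))
k = 1e+10 * exp(-45000 / (8.314 * 659))
k = 1e+10 * exp(-8.213289)
k = 2.71e+06


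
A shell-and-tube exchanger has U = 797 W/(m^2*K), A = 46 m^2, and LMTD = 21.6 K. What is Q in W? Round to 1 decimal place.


Q = U * A * LMTD
Q = 797 * 46 * 21.6
Q = 791899.2 W


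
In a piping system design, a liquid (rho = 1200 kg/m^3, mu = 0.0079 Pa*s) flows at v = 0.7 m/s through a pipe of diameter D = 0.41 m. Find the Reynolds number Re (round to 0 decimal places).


Re = rho * v * D / mu
Re = 1200 * 0.7 * 0.41 / 0.0079
Re = 344.4 / 0.0079
Re = 43595


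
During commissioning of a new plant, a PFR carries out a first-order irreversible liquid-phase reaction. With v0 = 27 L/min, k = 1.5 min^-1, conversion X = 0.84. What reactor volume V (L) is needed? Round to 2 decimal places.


V = (v0/k) * ln(1/(1-X))
V = (27/1.5) * ln(1/(1-0.84))
V = 18.0 * ln(6.25)
V = 18.0 * 1.832581
V = 32.99 L


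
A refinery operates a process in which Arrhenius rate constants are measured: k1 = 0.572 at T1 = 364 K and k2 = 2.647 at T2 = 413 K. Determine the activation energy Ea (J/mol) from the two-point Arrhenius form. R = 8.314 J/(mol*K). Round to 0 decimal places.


Ea = R * ln(k2/k1) / (1/T1 - 1/T2)
ln(k2/k1) = ln(2.647/0.572) = 1.5320432
1/T1 - 1/T2 = 1/364 - 1/413 = 0.000325945241
Ea = 8.314 * 1.5320432 / 0.000325945241
Ea = 39078 J/mol


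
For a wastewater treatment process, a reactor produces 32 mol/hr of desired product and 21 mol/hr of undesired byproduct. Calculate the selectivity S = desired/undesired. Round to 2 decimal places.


S = desired product rate / undesired product rate
S = 32 / 21
S = 1.52


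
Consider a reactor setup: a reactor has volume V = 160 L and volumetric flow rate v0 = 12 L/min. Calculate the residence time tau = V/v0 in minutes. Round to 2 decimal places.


tau = V / v0
tau = 160 / 12
tau = 13.33 min


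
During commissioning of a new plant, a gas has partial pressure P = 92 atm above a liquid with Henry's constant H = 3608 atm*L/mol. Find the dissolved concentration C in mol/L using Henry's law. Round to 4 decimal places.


C = P / H
C = 92 / 3608
C = 0.0255 mol/L


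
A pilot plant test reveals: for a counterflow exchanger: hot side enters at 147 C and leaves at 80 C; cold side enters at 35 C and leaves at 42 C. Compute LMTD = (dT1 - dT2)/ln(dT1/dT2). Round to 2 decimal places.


dT1 = Th_in - Tc_out = 147 - 42 = 105
dT2 = Th_out - Tc_in = 80 - 35 = 45
LMTD = (dT1 - dT2) / ln(dT1/dT2)
LMTD = (105 - 45) / ln(105/45)
LMTD = 70.81 K


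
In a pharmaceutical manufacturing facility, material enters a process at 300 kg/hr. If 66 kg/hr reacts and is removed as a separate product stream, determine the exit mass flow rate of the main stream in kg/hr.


Steady-state mass balance on the main outlet: F_out = F_in - F_removed
F_out = 300 - 66
F_out = 234 kg/hr


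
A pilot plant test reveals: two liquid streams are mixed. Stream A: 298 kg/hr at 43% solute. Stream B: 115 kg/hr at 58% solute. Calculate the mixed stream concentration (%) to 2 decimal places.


Mass balance on solute: F1*x1 + F2*x2 = F3*x3
F3 = F1 + F2 = 298 + 115 = 413 kg/hr
x3 = (F1*x1 + F2*x2)/F3
x3 = (298*0.43 + 115*0.58) / 413
x3 = 47.18%


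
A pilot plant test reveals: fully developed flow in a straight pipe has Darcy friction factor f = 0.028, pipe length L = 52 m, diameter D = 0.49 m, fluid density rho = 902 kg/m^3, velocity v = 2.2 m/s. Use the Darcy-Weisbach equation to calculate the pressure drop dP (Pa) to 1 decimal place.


dP = f * (L/D) * (rho*v^2/2)
dP = 0.028 * (52/0.49) * (902*2.2^2/2)
L/D = 106.12244898
rho*v^2/2 = 902*4.84/2 = 2182.84
dP = 0.028 * 106.12244898 * 2182.84
dP = 6486.2 Pa


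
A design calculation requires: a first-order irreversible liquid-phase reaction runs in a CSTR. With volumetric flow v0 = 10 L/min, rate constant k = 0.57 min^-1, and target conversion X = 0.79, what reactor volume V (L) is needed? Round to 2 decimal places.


V = v0 * X / (k * (1 - X))
V = 10 * 0.79 / (0.57 * (1 - 0.79))
V = 7.9 / (0.57 * 0.21)
V = 7.9 / 0.1197
V = 66.00 L


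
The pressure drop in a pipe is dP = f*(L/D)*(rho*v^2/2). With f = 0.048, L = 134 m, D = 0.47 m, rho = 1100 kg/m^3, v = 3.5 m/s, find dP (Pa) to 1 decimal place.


dP = f * (L/D) * (rho*v^2/2)
dP = 0.048 * (134/0.47) * (1100*3.5^2/2)
L/D = 285.10638298
rho*v^2/2 = 1100*12.25/2 = 6737.5
dP = 0.048 * 285.10638298 * 6737.5
dP = 92203.4 Pa


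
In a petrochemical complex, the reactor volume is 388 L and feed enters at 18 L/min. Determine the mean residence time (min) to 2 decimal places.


tau = V / v0
tau = 388 / 18
tau = 21.56 min


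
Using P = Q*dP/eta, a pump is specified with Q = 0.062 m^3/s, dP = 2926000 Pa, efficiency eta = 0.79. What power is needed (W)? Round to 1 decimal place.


P = Q * dP / eta
P = 0.062 * 2926000 / 0.79
P = 181412.0 / 0.79
P = 229635.4 W


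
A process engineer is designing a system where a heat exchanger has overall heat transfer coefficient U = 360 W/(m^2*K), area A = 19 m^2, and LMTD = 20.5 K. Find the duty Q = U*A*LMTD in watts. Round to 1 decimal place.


Q = U * A * LMTD
Q = 360 * 19 * 20.5
Q = 140220.0 W


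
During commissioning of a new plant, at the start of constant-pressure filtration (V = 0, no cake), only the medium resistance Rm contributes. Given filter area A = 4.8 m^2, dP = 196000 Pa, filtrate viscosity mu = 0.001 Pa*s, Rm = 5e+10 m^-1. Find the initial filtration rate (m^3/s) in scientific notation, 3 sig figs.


rate = A * dP / (mu * Rm)
rate = 4.8 * 196000 / (0.001 * 5e+10)
rate = 940800.0 / 5.000e+07
rate = 1.88e-02 m^3/s


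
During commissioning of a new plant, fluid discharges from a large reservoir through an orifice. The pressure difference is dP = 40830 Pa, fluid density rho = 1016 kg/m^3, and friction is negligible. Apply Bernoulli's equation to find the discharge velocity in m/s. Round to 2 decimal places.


v = sqrt(2*dP/rho)
v = sqrt(2*40830/1016)
v = sqrt(80.374016)
v = 8.97 m/s


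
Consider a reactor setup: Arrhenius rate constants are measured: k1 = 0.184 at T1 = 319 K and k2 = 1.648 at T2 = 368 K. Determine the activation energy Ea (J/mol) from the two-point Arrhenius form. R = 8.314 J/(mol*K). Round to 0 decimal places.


Ea = R * ln(k2/k1) / (1/T1 - 1/T2)
ln(k2/k1) = ln(1.648/0.184) = 2.192382
1/T1 - 1/T2 = 1/319 - 1/368 = 0.000417404934
Ea = 8.314 * 2.192382 / 0.000417404934
Ea = 43669 J/mol


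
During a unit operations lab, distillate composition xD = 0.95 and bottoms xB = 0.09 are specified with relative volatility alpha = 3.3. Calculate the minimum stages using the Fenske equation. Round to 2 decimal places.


N_min = ln((xD*(1-xB))/(xB*(1-xD))) / ln(alpha)
Numerator inside ln: 0.8645 / 0.0045 = 192.111111
ln(192.111111) = 5.258074
ln(alpha) = ln(3.3) = 1.193922
N_min = 5.258074 / 1.193922 = 4.40


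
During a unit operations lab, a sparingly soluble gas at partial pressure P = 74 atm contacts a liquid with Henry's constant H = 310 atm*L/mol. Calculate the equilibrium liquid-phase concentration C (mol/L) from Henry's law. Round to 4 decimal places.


C = P / H
C = 74 / 310
C = 0.2387 mol/L


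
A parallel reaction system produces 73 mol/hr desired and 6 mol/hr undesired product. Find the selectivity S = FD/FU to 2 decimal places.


S = desired product rate / undesired product rate
S = 73 / 6
S = 12.17


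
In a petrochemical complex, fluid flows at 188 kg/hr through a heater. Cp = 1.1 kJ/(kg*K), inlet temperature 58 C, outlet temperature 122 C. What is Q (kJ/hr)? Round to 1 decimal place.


Q = m_dot * Cp * (T2 - T1)
Q = 188 * 1.1 * (122 - 58)
Q = 188 * 1.1 * 64
Q = 13235.2 kJ/hr


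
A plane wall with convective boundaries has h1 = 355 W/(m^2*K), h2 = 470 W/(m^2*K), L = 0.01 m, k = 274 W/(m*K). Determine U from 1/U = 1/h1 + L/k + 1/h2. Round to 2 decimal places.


1/U = 1/h1 + L/k + 1/h2
1/U = 1/355 + 0.01/274 + 1/470
1/U = 0.0028169014 + 3.64964e-05 + 0.0021276596
1/U = 0.0049810574
U = 200.76 W/(m^2*K)


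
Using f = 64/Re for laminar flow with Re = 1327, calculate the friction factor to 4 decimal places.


f = 64 / Re
f = 64 / 1327
f = 0.0482


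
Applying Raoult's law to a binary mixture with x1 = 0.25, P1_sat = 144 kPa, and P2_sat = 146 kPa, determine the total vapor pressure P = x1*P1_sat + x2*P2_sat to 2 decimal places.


P = x1*P1_sat + x2*P2_sat
x2 = 1 - x1 = 1 - 0.25 = 0.75
P = 0.25*144 + 0.75*146
P = 36.0 + 109.5
P = 145.50 kPa


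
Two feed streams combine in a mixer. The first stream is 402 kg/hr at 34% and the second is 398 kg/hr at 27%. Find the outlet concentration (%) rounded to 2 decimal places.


Mass balance on solute: F1*x1 + F2*x2 = F3*x3
F3 = F1 + F2 = 402 + 398 = 800 kg/hr
x3 = (F1*x1 + F2*x2)/F3
x3 = (402*0.34 + 398*0.27) / 800
x3 = 30.52%


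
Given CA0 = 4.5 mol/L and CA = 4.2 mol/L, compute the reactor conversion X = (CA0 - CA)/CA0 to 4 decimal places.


X = (CA0 - CA) / CA0
X = (4.5 - 4.2) / 4.5
X = 0.3 / 4.5
X = 0.0667


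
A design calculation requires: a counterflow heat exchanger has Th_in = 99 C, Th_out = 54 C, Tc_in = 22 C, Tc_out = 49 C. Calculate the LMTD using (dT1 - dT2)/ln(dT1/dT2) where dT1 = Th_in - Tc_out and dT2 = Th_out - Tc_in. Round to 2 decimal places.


dT1 = Th_in - Tc_out = 99 - 49 = 50
dT2 = Th_out - Tc_in = 54 - 22 = 32
LMTD = (dT1 - dT2) / ln(dT1/dT2)
LMTD = (50 - 32) / ln(50/32)
LMTD = 40.33 K


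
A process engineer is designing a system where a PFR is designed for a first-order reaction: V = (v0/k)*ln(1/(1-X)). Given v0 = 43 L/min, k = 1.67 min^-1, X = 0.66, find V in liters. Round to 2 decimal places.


V = (v0/k) * ln(1/(1-X))
V = (43/1.67) * ln(1/(1-0.66))
V = 25.748503 * ln(2.941176)
V = 25.748503 * 1.07881
V = 27.78 L


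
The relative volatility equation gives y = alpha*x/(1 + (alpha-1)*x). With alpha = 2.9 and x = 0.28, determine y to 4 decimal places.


y = alpha*x / (1 + (alpha-1)*x)
y = 2.9*0.28 / (1 + (2.9-1)*0.28)
y = 0.812 / (1 + 0.532)
y = 0.812 / 1.532
y = 0.5300


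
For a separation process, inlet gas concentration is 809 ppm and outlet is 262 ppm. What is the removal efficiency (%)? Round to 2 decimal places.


Efficiency = (G_in - G_out) / G_in * 100%
Efficiency = (809 - 262) / 809 * 100
Efficiency = 547 / 809 * 100
Efficiency = 67.61%


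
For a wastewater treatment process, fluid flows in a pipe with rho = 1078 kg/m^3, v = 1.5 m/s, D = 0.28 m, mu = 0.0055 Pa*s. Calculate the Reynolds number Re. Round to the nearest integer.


Re = rho * v * D / mu
Re = 1078 * 1.5 * 0.28 / 0.0055
Re = 452.76 / 0.0055
Re = 82320


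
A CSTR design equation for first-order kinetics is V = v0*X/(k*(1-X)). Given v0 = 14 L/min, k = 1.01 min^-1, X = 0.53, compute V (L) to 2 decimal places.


V = v0 * X / (k * (1 - X))
V = 14 * 0.53 / (1.01 * (1 - 0.53))
V = 7.42 / (1.01 * 0.47)
V = 7.42 / 0.4747
V = 15.63 L


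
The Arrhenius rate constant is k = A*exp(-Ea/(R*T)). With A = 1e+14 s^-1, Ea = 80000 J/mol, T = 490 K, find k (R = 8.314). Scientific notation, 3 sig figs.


k = A * exp(-Ea/(R*T))
k = 1e+14 * exp(-80000 / (8.314 * 490))
k = 1e+14 * exp(-19.637395)
k = 2.96e+05


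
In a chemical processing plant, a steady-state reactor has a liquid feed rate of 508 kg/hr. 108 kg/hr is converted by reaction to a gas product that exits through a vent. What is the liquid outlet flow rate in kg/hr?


Steady-state mass balance on the main outlet: F_out = F_in - F_removed
F_out = 508 - 108
F_out = 400 kg/hr


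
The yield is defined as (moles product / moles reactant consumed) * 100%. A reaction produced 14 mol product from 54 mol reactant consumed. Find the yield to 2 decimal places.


Yield = (moles product / moles consumed) * 100%
Yield = (14 / 54) * 100
Yield = 0.2593 * 100
Yield = 25.93%


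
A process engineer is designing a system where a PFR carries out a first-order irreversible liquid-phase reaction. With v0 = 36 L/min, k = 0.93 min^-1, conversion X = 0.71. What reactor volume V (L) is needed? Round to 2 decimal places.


V = (v0/k) * ln(1/(1-X))
V = (36/0.93) * ln(1/(1-0.71))
V = 38.709677 * ln(3.448276)
V = 38.709677 * 1.237874
V = 47.92 L


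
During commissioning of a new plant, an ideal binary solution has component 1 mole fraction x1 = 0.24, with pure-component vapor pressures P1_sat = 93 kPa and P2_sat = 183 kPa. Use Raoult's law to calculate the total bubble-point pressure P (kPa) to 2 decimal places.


P = x1*P1_sat + x2*P2_sat
x2 = 1 - x1 = 1 - 0.24 = 0.76
P = 0.24*93 + 0.76*183
P = 22.32 + 139.08
P = 161.40 kPa


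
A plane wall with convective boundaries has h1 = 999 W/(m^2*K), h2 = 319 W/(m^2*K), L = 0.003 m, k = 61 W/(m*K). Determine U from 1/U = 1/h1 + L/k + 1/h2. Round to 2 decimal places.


1/U = 1/h1 + L/k + 1/h2
1/U = 1/999 + 0.003/61 + 1/319
1/U = 0.001001001 + 4.91803e-05 + 0.0031347962
1/U = 0.0041849775
U = 238.95 W/(m^2*K)


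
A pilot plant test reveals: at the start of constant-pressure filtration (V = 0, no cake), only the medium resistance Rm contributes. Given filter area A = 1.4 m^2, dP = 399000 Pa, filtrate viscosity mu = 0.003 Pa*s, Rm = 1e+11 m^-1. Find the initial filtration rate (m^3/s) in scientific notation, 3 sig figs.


rate = A * dP / (mu * Rm)
rate = 1.4 * 399000 / (0.003 * 1e+11)
rate = 558600.0 / 3.000e+08
rate = 1.86e-03 m^3/s


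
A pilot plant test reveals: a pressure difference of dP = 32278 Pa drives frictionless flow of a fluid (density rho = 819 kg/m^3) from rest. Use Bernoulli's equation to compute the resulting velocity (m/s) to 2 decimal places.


v = sqrt(2*dP/rho)
v = sqrt(2*32278/819)
v = sqrt(78.822955)
v = 8.88 m/s


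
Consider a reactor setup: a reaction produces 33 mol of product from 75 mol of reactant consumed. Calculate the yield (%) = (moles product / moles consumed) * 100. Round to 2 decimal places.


Yield = (moles product / moles consumed) * 100%
Yield = (33 / 75) * 100
Yield = 0.44 * 100
Yield = 44.00%


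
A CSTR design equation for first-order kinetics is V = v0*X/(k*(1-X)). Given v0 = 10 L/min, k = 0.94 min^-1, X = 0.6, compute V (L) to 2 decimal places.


V = v0 * X / (k * (1 - X))
V = 10 * 0.6 / (0.94 * (1 - 0.6))
V = 6.0 / (0.94 * 0.4)
V = 6.0 / 0.376
V = 15.96 L


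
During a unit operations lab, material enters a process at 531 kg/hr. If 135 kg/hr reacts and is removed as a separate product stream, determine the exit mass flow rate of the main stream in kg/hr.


Steady-state mass balance on the main outlet: F_out = F_in - F_removed
F_out = 531 - 135
F_out = 396 kg/hr


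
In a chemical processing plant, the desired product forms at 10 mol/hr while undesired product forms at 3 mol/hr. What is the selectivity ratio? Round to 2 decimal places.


S = desired product rate / undesired product rate
S = 10 / 3
S = 3.33


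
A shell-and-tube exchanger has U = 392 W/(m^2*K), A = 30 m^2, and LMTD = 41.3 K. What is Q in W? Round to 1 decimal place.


Q = U * A * LMTD
Q = 392 * 30 * 41.3
Q = 485688.0 W


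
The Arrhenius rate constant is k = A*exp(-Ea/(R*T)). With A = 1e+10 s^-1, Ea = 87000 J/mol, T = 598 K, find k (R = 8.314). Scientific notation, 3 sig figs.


k = A * exp(-Ea/(R*T))
k = 1e+10 * exp(-87000 / (8.314 * 598))
k = 1e+10 * exp(-17.498791)
k = 2.51e+02


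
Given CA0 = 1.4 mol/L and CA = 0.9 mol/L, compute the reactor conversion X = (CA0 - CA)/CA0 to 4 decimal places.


X = (CA0 - CA) / CA0
X = (1.4 - 0.9) / 1.4
X = 0.5 / 1.4
X = 0.3571


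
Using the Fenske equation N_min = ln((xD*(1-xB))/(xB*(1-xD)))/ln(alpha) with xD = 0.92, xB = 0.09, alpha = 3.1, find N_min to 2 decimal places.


N_min = ln((xD*(1-xB))/(xB*(1-xD))) / ln(alpha)
Numerator inside ln: 0.8372 / 0.0072 = 116.277778
ln(116.277778) = 4.755982
ln(alpha) = ln(3.1) = 1.131402
N_min = 4.755982 / 1.131402 = 4.20


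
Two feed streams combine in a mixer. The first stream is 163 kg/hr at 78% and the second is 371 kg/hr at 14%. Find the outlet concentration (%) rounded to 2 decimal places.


Mass balance on solute: F1*x1 + F2*x2 = F3*x3
F3 = F1 + F2 = 163 + 371 = 534 kg/hr
x3 = (F1*x1 + F2*x2)/F3
x3 = (163*0.78 + 371*0.14) / 534
x3 = 33.54%


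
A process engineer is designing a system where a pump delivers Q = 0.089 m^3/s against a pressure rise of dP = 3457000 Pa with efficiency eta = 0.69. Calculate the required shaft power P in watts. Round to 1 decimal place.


P = Q * dP / eta
P = 0.089 * 3457000 / 0.69
P = 307673.0 / 0.69
P = 445902.9 W


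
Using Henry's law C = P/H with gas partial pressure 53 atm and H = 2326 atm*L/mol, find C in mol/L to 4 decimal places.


C = P / H
C = 53 / 2326
C = 0.0228 mol/L


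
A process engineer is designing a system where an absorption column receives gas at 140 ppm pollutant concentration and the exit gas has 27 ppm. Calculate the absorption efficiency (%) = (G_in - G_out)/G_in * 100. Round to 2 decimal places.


Efficiency = (G_in - G_out) / G_in * 100%
Efficiency = (140 - 27) / 140 * 100
Efficiency = 113 / 140 * 100
Efficiency = 80.71%


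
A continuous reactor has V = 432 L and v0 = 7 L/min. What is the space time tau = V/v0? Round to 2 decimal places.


tau = V / v0
tau = 432 / 7
tau = 61.71 min


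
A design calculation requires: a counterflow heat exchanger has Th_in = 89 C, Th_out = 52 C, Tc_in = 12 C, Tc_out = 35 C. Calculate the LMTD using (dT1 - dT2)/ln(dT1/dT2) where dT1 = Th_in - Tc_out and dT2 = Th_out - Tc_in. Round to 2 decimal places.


dT1 = Th_in - Tc_out = 89 - 35 = 54
dT2 = Th_out - Tc_in = 52 - 12 = 40
LMTD = (dT1 - dT2) / ln(dT1/dT2)
LMTD = (54 - 40) / ln(54/40)
LMTD = 46.65 K


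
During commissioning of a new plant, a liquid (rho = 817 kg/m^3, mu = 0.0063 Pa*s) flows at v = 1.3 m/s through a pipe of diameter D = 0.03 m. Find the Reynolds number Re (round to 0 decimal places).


Re = rho * v * D / mu
Re = 817 * 1.3 * 0.03 / 0.0063
Re = 31.863 / 0.0063
Re = 5058


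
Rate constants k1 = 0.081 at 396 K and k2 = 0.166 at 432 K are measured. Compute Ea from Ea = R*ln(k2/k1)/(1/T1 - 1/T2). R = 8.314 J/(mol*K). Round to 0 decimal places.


Ea = R * ln(k2/k1) / (1/T1 - 1/T2)
ln(k2/k1) = ln(0.166/0.081) = 0.7175386
1/T1 - 1/T2 = 1/396 - 1/432 = 0.00021043771
Ea = 8.314 * 0.7175386 / 0.00021043771
Ea = 28349 J/mol


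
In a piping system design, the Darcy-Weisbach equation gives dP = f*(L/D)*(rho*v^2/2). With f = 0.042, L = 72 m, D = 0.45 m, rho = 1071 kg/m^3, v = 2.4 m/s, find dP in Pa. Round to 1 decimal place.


dP = f * (L/D) * (rho*v^2/2)
dP = 0.042 * (72/0.45) * (1071*2.4^2/2)
L/D = 160.0
rho*v^2/2 = 1071*5.76/2 = 3084.48
dP = 0.042 * 160.0 * 3084.48
dP = 20727.7 Pa


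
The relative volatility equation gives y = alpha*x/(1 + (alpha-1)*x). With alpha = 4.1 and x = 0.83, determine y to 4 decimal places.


y = alpha*x / (1 + (alpha-1)*x)
y = 4.1*0.83 / (1 + (4.1-1)*0.83)
y = 3.403 / (1 + 2.573)
y = 3.403 / 3.573
y = 0.9524


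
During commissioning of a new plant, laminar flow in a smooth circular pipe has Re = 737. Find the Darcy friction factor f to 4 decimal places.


f = 64 / Re
f = 64 / 737
f = 0.0868


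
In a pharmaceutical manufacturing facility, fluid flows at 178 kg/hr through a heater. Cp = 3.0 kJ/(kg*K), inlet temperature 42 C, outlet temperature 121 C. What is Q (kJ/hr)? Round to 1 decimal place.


Q = m_dot * Cp * (T2 - T1)
Q = 178 * 3.0 * (121 - 42)
Q = 178 * 3.0 * 79
Q = 42186.0 kJ/hr


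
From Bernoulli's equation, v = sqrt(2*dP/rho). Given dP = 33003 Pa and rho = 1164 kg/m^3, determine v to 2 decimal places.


v = sqrt(2*dP/rho)
v = sqrt(2*33003/1164)
v = sqrt(56.706186)
v = 7.53 m/s


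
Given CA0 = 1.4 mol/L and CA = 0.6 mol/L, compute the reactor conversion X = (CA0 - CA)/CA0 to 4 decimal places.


X = (CA0 - CA) / CA0
X = (1.4 - 0.6) / 1.4
X = 0.8 / 1.4
X = 0.5714


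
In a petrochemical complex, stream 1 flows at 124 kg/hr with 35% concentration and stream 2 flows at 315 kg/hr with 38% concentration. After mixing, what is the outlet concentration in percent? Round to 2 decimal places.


Mass balance on solute: F1*x1 + F2*x2 = F3*x3
F3 = F1 + F2 = 124 + 315 = 439 kg/hr
x3 = (F1*x1 + F2*x2)/F3
x3 = (124*0.35 + 315*0.38) / 439
x3 = 37.15%


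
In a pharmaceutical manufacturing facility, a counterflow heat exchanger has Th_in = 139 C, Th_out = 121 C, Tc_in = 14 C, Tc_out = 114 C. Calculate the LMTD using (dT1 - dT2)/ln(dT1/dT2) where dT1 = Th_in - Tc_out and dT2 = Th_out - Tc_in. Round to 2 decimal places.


dT1 = Th_in - Tc_out = 139 - 114 = 25
dT2 = Th_out - Tc_in = 121 - 14 = 107
LMTD = (dT1 - dT2) / ln(dT1/dT2)
LMTD = (25 - 107) / ln(25/107)
LMTD = 56.40 K


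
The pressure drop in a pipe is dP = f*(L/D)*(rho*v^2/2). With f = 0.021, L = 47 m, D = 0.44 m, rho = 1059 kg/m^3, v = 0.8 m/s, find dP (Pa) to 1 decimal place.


dP = f * (L/D) * (rho*v^2/2)
dP = 0.021 * (47/0.44) * (1059*0.8^2/2)
L/D = 106.81818182
rho*v^2/2 = 1059*0.64/2 = 338.88
dP = 0.021 * 106.81818182 * 338.88
dP = 760.2 Pa


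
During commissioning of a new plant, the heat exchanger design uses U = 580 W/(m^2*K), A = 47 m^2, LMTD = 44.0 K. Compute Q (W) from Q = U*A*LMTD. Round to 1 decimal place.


Q = U * A * LMTD
Q = 580 * 47 * 44.0
Q = 1199440.0 W


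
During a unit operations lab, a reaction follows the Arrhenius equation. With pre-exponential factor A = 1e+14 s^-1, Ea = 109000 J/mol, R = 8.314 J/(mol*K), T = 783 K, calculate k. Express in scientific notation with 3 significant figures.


k = A * exp(-Ea/(R*T))
k = 1e+14 * exp(-109000 / (8.314 * 783))
k = 1e+14 * exp(-16.743827)
k = 5.35e+06


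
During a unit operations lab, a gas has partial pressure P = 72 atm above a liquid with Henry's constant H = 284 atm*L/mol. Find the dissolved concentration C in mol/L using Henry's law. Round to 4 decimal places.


C = P / H
C = 72 / 284
C = 0.2535 mol/L


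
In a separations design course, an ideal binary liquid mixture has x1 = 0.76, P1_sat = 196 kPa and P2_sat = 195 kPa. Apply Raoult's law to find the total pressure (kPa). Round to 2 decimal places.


P = x1*P1_sat + x2*P2_sat
x2 = 1 - x1 = 1 - 0.76 = 0.24
P = 0.76*196 + 0.24*195
P = 148.96 + 46.8
P = 195.76 kPa


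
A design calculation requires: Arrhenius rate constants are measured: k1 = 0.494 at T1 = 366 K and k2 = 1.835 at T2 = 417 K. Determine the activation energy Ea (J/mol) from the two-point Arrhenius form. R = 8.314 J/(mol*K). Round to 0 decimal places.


Ea = R * ln(k2/k1) / (1/T1 - 1/T2)
ln(k2/k1) = ln(1.835/0.494) = 1.3122642
1/T1 - 1/T2 = 1/366 - 1/417 = 0.000334158902
Ea = 8.314 * 1.3122642 / 0.000334158902
Ea = 32650 J/mol


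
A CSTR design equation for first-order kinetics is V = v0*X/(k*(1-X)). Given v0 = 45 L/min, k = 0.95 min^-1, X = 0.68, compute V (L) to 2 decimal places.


V = v0 * X / (k * (1 - X))
V = 45 * 0.68 / (0.95 * (1 - 0.68))
V = 30.6 / (0.95 * 0.32)
V = 30.6 / 0.304
V = 100.66 L


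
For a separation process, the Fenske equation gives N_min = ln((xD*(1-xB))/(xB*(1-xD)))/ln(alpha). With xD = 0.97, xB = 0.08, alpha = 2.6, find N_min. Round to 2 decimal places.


N_min = ln((xD*(1-xB))/(xB*(1-xD))) / ln(alpha)
Numerator inside ln: 0.8924 / 0.0024 = 371.833333
ln(371.833333) = 5.918446
ln(alpha) = ln(2.6) = 0.955511
N_min = 5.918446 / 0.955511 = 6.19


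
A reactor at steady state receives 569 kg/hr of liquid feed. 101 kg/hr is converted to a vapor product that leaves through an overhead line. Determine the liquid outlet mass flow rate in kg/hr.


Steady-state mass balance on the main outlet: F_out = F_in - F_removed
F_out = 569 - 101
F_out = 468 kg/hr


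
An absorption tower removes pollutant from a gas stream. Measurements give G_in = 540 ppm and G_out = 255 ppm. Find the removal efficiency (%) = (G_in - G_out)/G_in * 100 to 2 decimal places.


Efficiency = (G_in - G_out) / G_in * 100%
Efficiency = (540 - 255) / 540 * 100
Efficiency = 285 / 540 * 100
Efficiency = 52.78%


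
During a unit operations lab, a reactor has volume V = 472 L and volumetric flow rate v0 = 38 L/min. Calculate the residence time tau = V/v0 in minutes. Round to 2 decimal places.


tau = V / v0
tau = 472 / 38
tau = 12.42 min


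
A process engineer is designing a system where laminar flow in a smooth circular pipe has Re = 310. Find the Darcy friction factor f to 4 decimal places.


f = 64 / Re
f = 64 / 310
f = 0.2065


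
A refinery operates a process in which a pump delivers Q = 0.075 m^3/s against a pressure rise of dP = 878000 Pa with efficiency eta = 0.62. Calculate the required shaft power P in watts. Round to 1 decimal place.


P = Q * dP / eta
P = 0.075 * 878000 / 0.62
P = 65850.0 / 0.62
P = 106209.7 W


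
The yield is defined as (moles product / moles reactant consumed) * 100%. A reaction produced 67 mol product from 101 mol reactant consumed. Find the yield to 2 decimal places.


Yield = (moles product / moles consumed) * 100%
Yield = (67 / 101) * 100
Yield = 0.6634 * 100
Yield = 66.34%


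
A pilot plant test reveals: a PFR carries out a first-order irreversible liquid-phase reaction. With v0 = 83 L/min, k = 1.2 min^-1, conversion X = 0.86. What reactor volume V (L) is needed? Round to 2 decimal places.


V = (v0/k) * ln(1/(1-X))
V = (83/1.2) * ln(1/(1-0.86))
V = 69.166667 * ln(7.142857)
V = 69.166667 * 1.966113
V = 135.99 L


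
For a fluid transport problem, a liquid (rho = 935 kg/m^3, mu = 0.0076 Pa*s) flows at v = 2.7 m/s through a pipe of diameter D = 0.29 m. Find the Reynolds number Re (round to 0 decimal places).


Re = rho * v * D / mu
Re = 935 * 2.7 * 0.29 / 0.0076
Re = 732.105 / 0.0076
Re = 96330


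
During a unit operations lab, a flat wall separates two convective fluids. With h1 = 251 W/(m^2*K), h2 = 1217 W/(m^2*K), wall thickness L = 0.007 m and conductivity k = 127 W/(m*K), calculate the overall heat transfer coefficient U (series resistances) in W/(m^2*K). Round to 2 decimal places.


1/U = 1/h1 + L/k + 1/h2
1/U = 1/251 + 0.007/127 + 1/1217
1/U = 0.0039840637 + 5.51181e-05 + 0.0008216927
1/U = 0.0048608745
U = 205.72 W/(m^2*K)


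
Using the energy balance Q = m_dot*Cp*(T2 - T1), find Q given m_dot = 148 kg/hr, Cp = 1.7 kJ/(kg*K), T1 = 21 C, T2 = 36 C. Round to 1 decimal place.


Q = m_dot * Cp * (T2 - T1)
Q = 148 * 1.7 * (36 - 21)
Q = 148 * 1.7 * 15
Q = 3774.0 kJ/hr


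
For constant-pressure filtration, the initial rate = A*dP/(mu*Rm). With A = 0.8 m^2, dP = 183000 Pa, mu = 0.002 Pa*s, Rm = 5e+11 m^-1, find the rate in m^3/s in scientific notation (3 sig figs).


rate = A * dP / (mu * Rm)
rate = 0.8 * 183000 / (0.002 * 5e+11)
rate = 146400.0 / 1.000e+09
rate = 1.46e-04 m^3/s


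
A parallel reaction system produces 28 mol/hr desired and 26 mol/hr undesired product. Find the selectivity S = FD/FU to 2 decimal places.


S = desired product rate / undesired product rate
S = 28 / 26
S = 1.08


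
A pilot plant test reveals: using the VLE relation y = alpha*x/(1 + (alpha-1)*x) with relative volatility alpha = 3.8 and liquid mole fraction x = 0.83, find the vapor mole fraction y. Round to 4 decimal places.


y = alpha*x / (1 + (alpha-1)*x)
y = 3.8*0.83 / (1 + (3.8-1)*0.83)
y = 3.154 / (1 + 2.324)
y = 3.154 / 3.324
y = 0.9489


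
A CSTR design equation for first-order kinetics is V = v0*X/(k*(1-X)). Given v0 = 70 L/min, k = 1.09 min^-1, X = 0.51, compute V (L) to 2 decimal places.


V = v0 * X / (k * (1 - X))
V = 70 * 0.51 / (1.09 * (1 - 0.51))
V = 35.7 / (1.09 * 0.49)
V = 35.7 / 0.5341
V = 66.84 L


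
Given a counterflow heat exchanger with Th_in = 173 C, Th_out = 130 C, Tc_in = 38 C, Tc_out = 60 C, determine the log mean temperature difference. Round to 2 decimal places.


dT1 = Th_in - Tc_out = 173 - 60 = 113
dT2 = Th_out - Tc_in = 130 - 38 = 92
LMTD = (dT1 - dT2) / ln(dT1/dT2)
LMTD = (113 - 92) / ln(113/92)
LMTD = 102.14 K
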